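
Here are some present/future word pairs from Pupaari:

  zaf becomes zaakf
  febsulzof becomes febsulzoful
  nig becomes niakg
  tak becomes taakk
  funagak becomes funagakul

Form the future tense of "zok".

"zok" has 1 vowel. The stems with 1 vowel (tak → taakk, zaf → zaakf, nig → niakg) insert -ak- after the first vowel.
The other pattern: stems with 3 vowels add -ul.
So zok → zoakk.

zoakk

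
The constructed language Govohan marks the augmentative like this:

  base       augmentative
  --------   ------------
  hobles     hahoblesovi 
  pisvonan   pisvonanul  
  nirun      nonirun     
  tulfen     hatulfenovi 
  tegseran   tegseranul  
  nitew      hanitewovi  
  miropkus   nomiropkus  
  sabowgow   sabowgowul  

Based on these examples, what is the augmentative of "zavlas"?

zavlasul

tulfen and nirun both end in -n yet inflect differently (hatulfenovi, nonirun), so the final letter is not what conditions the rule; the last vowel is.
"zavlas" has last vowel 'a'. The stems whose last vowel is 'a' (pisvonan → pisvonanul, tegseran → tegseranul) add -ul.
So zavlas → zavlasul.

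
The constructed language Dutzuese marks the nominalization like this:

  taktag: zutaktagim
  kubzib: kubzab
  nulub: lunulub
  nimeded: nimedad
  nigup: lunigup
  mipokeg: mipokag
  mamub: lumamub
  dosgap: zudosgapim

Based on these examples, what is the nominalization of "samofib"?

"samofib" has last vowel 'i'. The one such stem in the data (kubzib → kubzab) changes the last vowel to 'a' (as do mipokeg, nimeded), so the same rule applies.
The other patterns: stems whose last vowel is 'u' add the prefix lu-; stems whose last vowel is 'a' add zu- … -im around the stem.
So samofib → samofab.

samofab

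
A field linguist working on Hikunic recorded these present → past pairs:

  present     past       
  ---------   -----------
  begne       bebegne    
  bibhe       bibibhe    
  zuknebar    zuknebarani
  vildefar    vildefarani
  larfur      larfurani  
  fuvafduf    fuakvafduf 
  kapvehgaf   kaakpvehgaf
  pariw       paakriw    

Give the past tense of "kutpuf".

larfur and fuvafduf both have last vowel 'u' yet inflect differently (larfurani, fuakvafduf), so the last vowel is not what conditions the rule; the final letter is.
"kutpuf" ends in -f. The stems ending in -f (fuvafduf → fuakvafduf, kapvehgaf → kaakpvehgaf) insert -ak- after the first vowel.
So kutpuf → kuaktpuf.

kuaktpuf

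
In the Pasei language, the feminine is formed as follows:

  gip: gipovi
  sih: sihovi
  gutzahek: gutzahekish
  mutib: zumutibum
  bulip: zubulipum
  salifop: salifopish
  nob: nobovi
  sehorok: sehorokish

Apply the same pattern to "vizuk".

gip and bulip both end in -p yet inflect differently (gipovi, zubulipum), so the final letter is not what conditions the rule; the number of vowels is.
"vizuk" has 2 vowels. The stems with 2 vowels (bulip → zubulipum, mutib → zumutibum) add zu- … -um around the stem.
So vizuk → zuvizukum.

zuvizukum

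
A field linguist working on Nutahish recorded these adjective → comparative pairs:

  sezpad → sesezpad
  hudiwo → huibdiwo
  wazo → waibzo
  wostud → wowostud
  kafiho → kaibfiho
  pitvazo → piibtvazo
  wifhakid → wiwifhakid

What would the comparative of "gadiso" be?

wazo and wostud both begin with w- yet inflect differently (waibzo, wowostud), so the first letter is not what conditions the rule; the final letter is.
"gadiso" ends in -o. The stems ending in -o (pitvazo → piibtvazo, hudiwo → huibdiwo, kafiho → kaibfiho) insert -ib- after the first vowel.
The other pattern: stems ending in -d repeat the first consonant+vowel as a prefix.
So gadiso → gaibdiso.

gaibdiso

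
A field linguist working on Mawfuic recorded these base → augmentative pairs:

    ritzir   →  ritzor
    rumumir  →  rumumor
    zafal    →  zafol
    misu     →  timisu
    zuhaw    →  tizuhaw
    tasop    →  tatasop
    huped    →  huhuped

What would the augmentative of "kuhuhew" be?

tikuhuhew

"kuhuhew" ends in -w. The one such stem in the data (zuhaw → tizuhaw) adds the prefix ti-, so the same rule applies.
The other patterns: stems ending in -l or -r change the last vowel to 'o'; stems ending in -d or -p repeat the first consonant+vowel as a prefix.
So kuhuhew → tikuhuhew.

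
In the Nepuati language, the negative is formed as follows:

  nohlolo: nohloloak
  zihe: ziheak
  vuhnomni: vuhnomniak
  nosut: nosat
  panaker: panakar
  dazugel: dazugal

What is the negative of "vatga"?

zihe and panaker both have last vowel 'e' yet inflect differently (ziheak, panakar), so the last vowel is not what conditions the rule; whether the stem ends in a vowel or a consonant is.
"vatga" ends in a vowel. The stems ending in a vowel (nohlolo → nohloloak, zihe → ziheak, vuhnomni → vuhnomniak) add -ak.
The other pattern: stems ending in a consonant change the last vowel to 'a'.
So vatga → vatgaak.

vatgaak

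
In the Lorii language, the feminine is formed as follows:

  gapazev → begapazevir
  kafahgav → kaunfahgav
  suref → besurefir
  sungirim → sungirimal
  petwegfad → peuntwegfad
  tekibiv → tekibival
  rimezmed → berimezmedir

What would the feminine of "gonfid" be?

gonfidal

rimezmed and petwegfad both end in -d yet inflect differently (berimezmedir, peuntwegfad), so the final letter is not what conditions the rule; the last vowel is.
"gonfid" has last vowel 'i'. The stems whose last vowel is 'i' (tekibiv → tekibival, sungirim → sungirimal) add -al.
So gonfid → gonfidal.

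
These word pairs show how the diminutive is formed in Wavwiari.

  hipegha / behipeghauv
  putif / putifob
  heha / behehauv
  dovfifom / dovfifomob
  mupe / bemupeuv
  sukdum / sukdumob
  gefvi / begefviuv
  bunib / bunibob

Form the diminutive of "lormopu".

belormopuuv

putif and gefvi both have last vowel 'i' yet inflect differently (putifob, begefviuv), so the last vowel is not what conditions the rule; whether the stem ends in a vowel or a consonant is.
"lormopu" ends in a vowel. The stems ending in a vowel (gefvi → begefviuv, hipegha → behipeghauv, mupe → bemupeuv) add be- … -uv around the stem.
The other pattern: stems ending in a consonant add -ob.
So lormopu → belormopuuv.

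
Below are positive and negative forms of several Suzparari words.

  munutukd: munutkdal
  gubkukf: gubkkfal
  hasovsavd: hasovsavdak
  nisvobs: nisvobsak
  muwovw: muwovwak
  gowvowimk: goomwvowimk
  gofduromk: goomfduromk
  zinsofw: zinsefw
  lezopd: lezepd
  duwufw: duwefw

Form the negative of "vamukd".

munutukd and hasovsavd both end in -d yet inflect differently (munutkdal, hasovsavdak), so the final letter is not what conditions the rule; the second-to-last letter is.
"vamukd" has second-to-last letter 'k'. The stems whose second-to-last letter is 'k' (munutukd → munutkdal, gubkukf → gubkkfal) delete the last vowel and add -al.
The other patterns: stems whose second-to-last letter is 'b' or 'v' add -ak; stems whose second-to-last letter is 'm' insert -om- after the first vowel; stems whose second-to-last letter is 'f' or 'p' change the last vowel to 'e'.
So vamukd → vamkdal.

vamkdal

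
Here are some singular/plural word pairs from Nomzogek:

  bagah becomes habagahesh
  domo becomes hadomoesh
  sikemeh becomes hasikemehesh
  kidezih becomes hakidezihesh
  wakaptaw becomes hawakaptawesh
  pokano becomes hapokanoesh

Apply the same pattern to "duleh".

Every pair shown (bagah → habagahesh, domo → hadomoesh, sikemeh → hasikemehesh, …) follows the same rule: add ha- … -esh around the stem.
So duleh → hadulehesh.

hadulehesh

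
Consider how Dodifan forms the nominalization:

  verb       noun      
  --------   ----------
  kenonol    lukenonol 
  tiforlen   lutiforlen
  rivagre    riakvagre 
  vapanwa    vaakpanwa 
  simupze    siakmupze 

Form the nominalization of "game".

gaakme

"game" ends in a vowel. The stems ending in a vowel (rivagre → riakvagre, vapanwa → vaakpanwa, simupze → siakmupze) insert -ak- after the first vowel.
The other pattern: stems ending in a consonant add the prefix lu-.
So game → gaakme.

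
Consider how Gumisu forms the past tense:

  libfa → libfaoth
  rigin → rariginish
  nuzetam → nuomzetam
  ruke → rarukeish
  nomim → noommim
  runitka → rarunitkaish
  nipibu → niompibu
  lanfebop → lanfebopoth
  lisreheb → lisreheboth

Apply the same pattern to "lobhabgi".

libfa and runitka both end in -a yet inflect differently (libfaoth, rarunitkaish), so the final letter is not what conditions the rule; the first letter is.
"lobhabgi" begins with l-. The stems beginning with l- (libfa → libfaoth, lanfebop → lanfebopoth, lisreheb → lisreheboth) add -oth.
So lobhabgi → lobhabgioth.

lobhabgioth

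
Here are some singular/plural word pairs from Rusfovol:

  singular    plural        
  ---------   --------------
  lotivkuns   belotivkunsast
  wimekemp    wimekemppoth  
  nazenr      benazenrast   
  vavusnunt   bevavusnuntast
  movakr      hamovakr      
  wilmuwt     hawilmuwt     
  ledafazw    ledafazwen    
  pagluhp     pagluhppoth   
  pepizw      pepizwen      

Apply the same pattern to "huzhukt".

hahuzhukt

nazenr and movakr both end in -r yet inflect differently (benazenrast, hamovakr), so the final letter is not what conditions the rule; the second-to-last letter is.
"huzhukt" has second-to-last letter 'k'. The one such stem in the data (movakr → hamovakr) adds the prefix ha-, so the same rule applies.
So huzhukt → hahuzhukt.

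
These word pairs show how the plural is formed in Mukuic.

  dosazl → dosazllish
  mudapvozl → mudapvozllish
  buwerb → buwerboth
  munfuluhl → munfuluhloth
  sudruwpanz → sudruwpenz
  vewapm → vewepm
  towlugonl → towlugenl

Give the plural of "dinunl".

dinenl

dosazl and munfuluhl both end in -l yet inflect differently (dosazllish, munfuluhloth), so the final letter is not what conditions the rule; the second-to-last letter is.
"dinunl" has second-to-last letter 'n'. The stems whose second-to-last letter is 'n' (sudruwpanz → sudruwpenz, towlugonl → towlugenl) change the last vowel to 'e'.
The other patterns: stems whose second-to-last letter is 'z' double the final consonant and add -ish; stems whose second-to-last letter is 'h' or 'r' add -oth.
So dinunl → dinenl.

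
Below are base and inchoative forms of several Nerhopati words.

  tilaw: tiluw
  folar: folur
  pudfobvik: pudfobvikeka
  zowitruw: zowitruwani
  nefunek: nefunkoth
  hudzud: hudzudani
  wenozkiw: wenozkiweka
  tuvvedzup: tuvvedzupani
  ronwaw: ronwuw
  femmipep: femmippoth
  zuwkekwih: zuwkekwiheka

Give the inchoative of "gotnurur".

femmipep and tuvvedzup both end in -p yet inflect differently (femmippoth, tuvvedzupani), so the final letter is not what conditions the rule; the last vowel is.
"gotnurur" has last vowel 'u'. The stems whose last vowel is 'u' (tuvvedzup → tuvvedzupani, hudzud → hudzudani, zowitruw → zowitruwani) add -ani.
The other patterns: stems whose last vowel is 'e' delete the last vowel and add -oth; stems whose last vowel is 'a' change the last vowel to 'u'; stems whose last vowel is 'i' add -eka.
So gotnurur → gotnururani.

gotnururani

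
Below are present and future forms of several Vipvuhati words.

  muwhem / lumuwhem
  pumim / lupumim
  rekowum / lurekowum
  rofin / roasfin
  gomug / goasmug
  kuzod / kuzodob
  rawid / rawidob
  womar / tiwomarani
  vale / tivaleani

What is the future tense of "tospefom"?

pumim and rofin both have last vowel 'i' yet inflect differently (lupumim, roasfin), so the last vowel is not what conditions the rule; the final letter is.
"tospefom" ends in -m. The stems ending in -m (muwhem → lumuwhem, pumim → lupumim, rekowum → lurekowum) add the prefix lu-.
The other patterns: stems ending in -g or -n insert -as- after the first vowel; stems ending in -d add -ob; stems ending in -e or -r add ti- … -ani around the stem.
So tospefom → lutospefom.

lutospefom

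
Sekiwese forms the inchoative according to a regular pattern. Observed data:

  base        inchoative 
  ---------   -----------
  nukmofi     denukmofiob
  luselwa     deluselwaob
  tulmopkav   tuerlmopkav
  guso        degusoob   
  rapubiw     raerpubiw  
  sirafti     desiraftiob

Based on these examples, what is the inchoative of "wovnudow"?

rapubiw and nukmofi both have last vowel 'i' yet inflect differently (raerpubiw, denukmofiob), so the last vowel is not what conditions the rule; whether the stem ends in a vowel or a consonant is.
"wovnudow" ends in a consonant. The stems ending in a consonant (tulmopkav → tuerlmopkav, rapubiw → raerpubiw) insert -er- after the first vowel.
The other pattern: stems ending in a vowel add de- … -ob around the stem.
So wovnudow → woervnudow.

woervnudow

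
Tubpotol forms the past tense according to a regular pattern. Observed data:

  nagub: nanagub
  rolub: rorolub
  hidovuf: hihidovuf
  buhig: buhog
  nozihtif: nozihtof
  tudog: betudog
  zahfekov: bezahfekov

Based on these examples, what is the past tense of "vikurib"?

vikurob

hidovuf and nozihtif both end in -f yet inflect differently (hihidovuf, nozihtof), so the final letter is not what conditions the rule; the last vowel is.
"vikurib" has last vowel 'i'. The stems whose last vowel is 'i' (buhig → buhog, nozihtif → nozihtof) change the last vowel to 'o'.
So vikurib → vikurob.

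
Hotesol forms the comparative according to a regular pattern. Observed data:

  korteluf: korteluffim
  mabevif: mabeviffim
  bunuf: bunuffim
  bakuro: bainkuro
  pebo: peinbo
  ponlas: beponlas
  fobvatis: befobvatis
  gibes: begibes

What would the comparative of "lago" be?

"lago" ends in -o. The stems ending in -o (bakuro → bainkuro, pebo → peinbo) insert -in- after the first vowel.
So lago → laingo.

laingo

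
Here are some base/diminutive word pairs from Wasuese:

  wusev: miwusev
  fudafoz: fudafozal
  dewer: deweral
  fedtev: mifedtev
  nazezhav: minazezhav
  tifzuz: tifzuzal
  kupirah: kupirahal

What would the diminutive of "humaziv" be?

mihumaziv

nazezhav and kupirah both have last vowel 'a' yet inflect differently (minazezhav, kupirahal), so the last vowel is not what conditions the rule; the final letter is.
"humaziv" ends in -v. The stems ending in -v (nazezhav → minazezhav, wusev → miwusev, fedtev → mifedtev) add the prefix mi-.
The other pattern: stems ending in -h, -r or -z add -al.
So humaziv → mihumaziv.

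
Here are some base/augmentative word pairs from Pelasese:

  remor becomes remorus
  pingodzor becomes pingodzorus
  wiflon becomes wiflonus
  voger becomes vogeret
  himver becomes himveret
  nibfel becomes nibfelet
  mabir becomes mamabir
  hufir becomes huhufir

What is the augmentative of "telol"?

"telol" has last vowel 'o'. The stems whose last vowel is 'o' (remor → remorus, pingodzor → pingodzorus, wiflon → wiflonus) add -us.
So telol → telolus.

telolus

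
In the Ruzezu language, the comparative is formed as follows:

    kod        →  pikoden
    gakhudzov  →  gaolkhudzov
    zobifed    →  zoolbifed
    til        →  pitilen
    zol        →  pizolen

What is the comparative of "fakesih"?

kod and zobifed both end in -d yet inflect differently (pikoden, zoolbifed), so the final letter is not what conditions the rule; the number of vowels is.
"fakesih" has 3 vowels. The stems with 3 vowels (zobifed → zoolbifed, gakhudzov → gaolkhudzov) insert -ol- after the first vowel.
So fakesih → faolkesih.

faolkesih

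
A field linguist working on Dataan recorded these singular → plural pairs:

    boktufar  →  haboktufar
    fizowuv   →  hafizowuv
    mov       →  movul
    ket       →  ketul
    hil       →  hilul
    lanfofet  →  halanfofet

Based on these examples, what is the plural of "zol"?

zolul

fizowuv and mov both end in -v yet inflect differently (hafizowuv, movul), so the final letter is not what conditions the rule; the number of vowels is.
"zol" has 1 vowel. The stems with 1 vowel (mov → movul, ket → ketul, hil → hilul) add -ul.
So zol → zolul.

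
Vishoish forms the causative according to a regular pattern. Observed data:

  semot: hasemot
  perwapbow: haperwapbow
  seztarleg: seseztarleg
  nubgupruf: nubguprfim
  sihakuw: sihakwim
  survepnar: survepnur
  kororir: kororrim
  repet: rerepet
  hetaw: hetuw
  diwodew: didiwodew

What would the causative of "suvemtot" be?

"suvemtot" has last vowel 'o'. The stems whose last vowel is 'o' (perwapbow → haperwapbow, semot → hasemot) add the prefix ha-.
So suvemtot → hasuvemtot.

hasuvemtot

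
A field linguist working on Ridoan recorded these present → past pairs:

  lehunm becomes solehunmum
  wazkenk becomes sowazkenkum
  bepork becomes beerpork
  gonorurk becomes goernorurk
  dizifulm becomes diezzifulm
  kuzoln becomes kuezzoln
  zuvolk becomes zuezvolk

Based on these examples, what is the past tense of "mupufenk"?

wazkenk and bepork both end in -k yet inflect differently (sowazkenkum, beerpork), so the final letter is not what conditions the rule; the second-to-last letter is.
"mupufenk" has second-to-last letter 'n'. The stems whose second-to-last letter is 'n' (lehunm → solehunmum, wazkenk → sowazkenkum) add so- … -um around the stem.
So mupufenk → somupufenkum.

somupufenkum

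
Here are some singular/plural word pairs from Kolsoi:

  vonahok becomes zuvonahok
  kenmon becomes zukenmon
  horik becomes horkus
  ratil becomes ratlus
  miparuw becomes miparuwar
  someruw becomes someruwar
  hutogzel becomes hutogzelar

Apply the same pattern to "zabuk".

zabukar

vonahok and horik both end in -k yet inflect differently (zuvonahok, horkus), so the final letter is not what conditions the rule; the last vowel is.
"zabuk" has last vowel 'u'. The stems whose last vowel is 'u' (miparuw → miparuwar, someruw → someruwar) add -ar.
So zabuk → zabukar.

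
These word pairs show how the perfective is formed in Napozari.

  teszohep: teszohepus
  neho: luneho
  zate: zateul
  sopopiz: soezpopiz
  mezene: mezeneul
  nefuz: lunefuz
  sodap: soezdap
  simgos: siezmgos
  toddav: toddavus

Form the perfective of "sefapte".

teszohep and sodap both end in -p yet inflect differently (teszohepus, soezdap), so the final letter is not what conditions the rule; the first letter is.
"sefapte" begins with s-. The stems beginning with s- (sopopiz → soezpopiz, sodap → soezdap, simgos → siezmgos) insert -ez- after the first vowel.
So sefapte → seezfapte.

seezfapte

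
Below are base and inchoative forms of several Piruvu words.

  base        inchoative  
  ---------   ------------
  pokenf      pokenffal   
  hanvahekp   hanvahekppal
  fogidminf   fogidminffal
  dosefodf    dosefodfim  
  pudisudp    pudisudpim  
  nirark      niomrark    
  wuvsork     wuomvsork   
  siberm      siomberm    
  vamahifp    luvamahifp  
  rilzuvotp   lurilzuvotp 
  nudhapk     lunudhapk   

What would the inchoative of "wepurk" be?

pokenf and dosefodf both end in -f yet inflect differently (pokenffal, dosefodfim), so the final letter is not what conditions the rule; the second-to-last letter is.
"wepurk" has second-to-last letter 'r'. The stems whose second-to-last letter is 'r' (nirark → niomrark, wuvsork → wuomvsork, siberm → siomberm) insert -om- after the first vowel.
The other patterns: stems whose second-to-last letter is 'k' or 'n' double the final consonant and add -al; stems whose second-to-last letter is 'd' add -im; stems whose second-to-last letter is 'f', 'p' or 't' add the prefix lu-.
So wepurk → weompurk.

weompurk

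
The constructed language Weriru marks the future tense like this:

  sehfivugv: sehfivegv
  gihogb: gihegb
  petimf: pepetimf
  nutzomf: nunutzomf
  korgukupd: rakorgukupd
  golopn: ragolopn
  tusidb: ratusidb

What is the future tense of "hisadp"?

rahisadp

gihogb and tusidb both end in -b yet inflect differently (gihegb, ratusidb), so the final letter is not what conditions the rule; the second-to-last letter is.
"hisadp" has second-to-last letter 'd'. The one such stem in the data (tusidb → ratusidb) adds the prefix ra-, so the same rule applies.
So hisadp → rahisadp.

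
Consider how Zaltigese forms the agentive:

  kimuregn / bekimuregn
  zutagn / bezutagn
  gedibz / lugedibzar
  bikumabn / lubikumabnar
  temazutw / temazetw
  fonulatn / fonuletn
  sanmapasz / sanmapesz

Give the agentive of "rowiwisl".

rowiwesl

kimuregn and bikumabn both end in -n yet inflect differently (bekimuregn, lubikumabnar), so the final letter is not what conditions the rule; the second-to-last letter is.
"rowiwisl" has second-to-last letter 's'. The one such stem in the data (sanmapasz → sanmapesz) changes the last vowel to 'e' (as do temazutw, fonulatn), so the same rule applies.
The other patterns: stems whose second-to-last letter is 'g' add the prefix be-; stems whose second-to-last letter is 'b' add lu- … -ar around the stem.
So rowiwisl → rowiwesl.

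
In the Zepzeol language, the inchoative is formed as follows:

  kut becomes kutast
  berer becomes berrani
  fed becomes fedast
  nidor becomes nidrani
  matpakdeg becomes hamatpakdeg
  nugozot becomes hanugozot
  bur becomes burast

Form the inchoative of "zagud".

bur and berer both end in -r yet inflect differently (burast, berrani), so the final letter is not what conditions the rule; the number of vowels is.
"zagud" has 2 vowels. The stems with 2 vowels (berer → berrani, nidor → nidrani) delete the last vowel and add -ani.
So zagud → zagdani.

zagdani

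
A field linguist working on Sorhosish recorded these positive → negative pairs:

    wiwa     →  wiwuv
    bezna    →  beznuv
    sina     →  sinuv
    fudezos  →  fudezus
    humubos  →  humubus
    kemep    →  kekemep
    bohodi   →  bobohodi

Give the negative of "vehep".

vevehep

bezna and bohodi both begin with b- yet inflect differently (beznuv, bobohodi), so the first letter is not what conditions the rule; the final letter is.
"vehep" ends in -p. The one such stem in the data (kemep → kekemep) repeats the first consonant+vowel as a prefix (as does bohodi), so the same rule applies.
The other patterns: stems ending in -a drop the final letter and add -uv; stems ending in -s change the last vowel to 'u'.
So vehep → vevehep.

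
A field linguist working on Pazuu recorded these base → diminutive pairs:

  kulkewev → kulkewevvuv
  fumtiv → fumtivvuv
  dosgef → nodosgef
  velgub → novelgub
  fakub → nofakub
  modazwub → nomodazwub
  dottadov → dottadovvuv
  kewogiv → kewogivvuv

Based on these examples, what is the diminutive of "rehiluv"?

rehiluvvuv

"rehiluv" ends in -v. The stems ending in -v (fumtiv → fumtivvuv, kewogiv → kewogivvuv, dottadov → dottadovvuv) double the final consonant and add -uv.
So rehiluv → rehiluvvuv.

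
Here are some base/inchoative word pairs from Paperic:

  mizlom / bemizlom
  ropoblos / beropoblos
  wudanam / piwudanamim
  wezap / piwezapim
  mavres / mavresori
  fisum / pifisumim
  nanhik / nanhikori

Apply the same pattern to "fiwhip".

fiwhipori

"fiwhip" has last vowel 'i'. The one such stem in the data (nanhik → nanhikori) adds -ori, so the same rule applies.
The other patterns: stems whose last vowel is 'o' add the prefix be-; stems whose last vowel is 'a' or 'u' add pi- … -im around the stem.
So fiwhip → fiwhipori.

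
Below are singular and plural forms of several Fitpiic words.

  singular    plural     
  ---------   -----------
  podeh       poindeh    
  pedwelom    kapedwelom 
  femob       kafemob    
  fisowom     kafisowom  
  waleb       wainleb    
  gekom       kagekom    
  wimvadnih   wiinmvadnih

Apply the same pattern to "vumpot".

"vumpot" has last vowel 'o'. The stems whose last vowel is 'o' (gekom → kagekom, pedwelom → kapedwelom, femob → kafemob) add the prefix ka-.
The other pattern: stems whose last vowel is 'e' or 'i' insert -in- after the first vowel.
So vumpot → kavumpot.

kavumpot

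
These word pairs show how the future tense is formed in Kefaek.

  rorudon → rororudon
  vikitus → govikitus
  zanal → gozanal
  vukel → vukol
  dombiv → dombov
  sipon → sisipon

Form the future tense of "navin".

zanal and vukel both end in -l yet inflect differently (gozanal, vukol), so the final letter is not what conditions the rule; the last vowel is.
"navin" has last vowel 'i'. The one such stem in the data (dombiv → dombov) changes the last vowel to 'o' (as does vukel), so the same rule applies.
The other patterns: stems whose last vowel is 'o' repeat the first consonant+vowel as a prefix; stems whose last vowel is 'a' or 'u' add the prefix go-.
So navin → navon.

navon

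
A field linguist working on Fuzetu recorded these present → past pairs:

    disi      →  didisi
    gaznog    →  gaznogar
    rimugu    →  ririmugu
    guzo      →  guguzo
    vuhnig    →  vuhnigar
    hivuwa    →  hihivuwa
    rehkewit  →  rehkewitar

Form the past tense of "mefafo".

memefafo

"mefafo" ends in a vowel. The stems ending in a vowel (guzo → guguzo, disi → didisi, hivuwa → hihivuwa) repeat the first consonant+vowel as a prefix.
The other pattern: stems ending in a consonant add -ar.
So mefafo → memefafo.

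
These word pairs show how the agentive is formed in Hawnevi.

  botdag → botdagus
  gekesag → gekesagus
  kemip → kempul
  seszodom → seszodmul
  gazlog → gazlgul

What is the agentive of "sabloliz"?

"sabloliz" has last vowel 'i'. The one such stem in the data (kemip → kempul) deletes the last vowel and adds -ul (as do seszodom, gazlog), so the same rule applies.
The other pattern: stems whose last vowel is 'a' add -us.
So sabloliz → sablolzul.

sablolzul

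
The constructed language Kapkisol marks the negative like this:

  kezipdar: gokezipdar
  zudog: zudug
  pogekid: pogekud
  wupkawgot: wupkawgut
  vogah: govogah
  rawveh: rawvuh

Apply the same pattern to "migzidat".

vogah and rawveh both end in -h yet inflect differently (govogah, rawvuh), so the final letter is not what conditions the rule; the last vowel is.
"migzidat" has last vowel 'a'. The stems whose last vowel is 'a' (vogah → govogah, kezipdar → gokezipdar) add the prefix go-.
So migzidat → gomigzidat.

gomigzidat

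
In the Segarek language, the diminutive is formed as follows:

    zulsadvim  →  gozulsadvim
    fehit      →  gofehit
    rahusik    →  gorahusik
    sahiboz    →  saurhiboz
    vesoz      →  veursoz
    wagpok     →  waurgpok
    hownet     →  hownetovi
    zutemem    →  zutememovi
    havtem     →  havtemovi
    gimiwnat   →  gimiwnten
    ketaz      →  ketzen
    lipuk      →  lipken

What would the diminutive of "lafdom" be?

"lafdom" has last vowel 'o'. The stems whose last vowel is 'o' (sahiboz → saurhiboz, vesoz → veursoz, wagpok → waurgpok) insert -ur- after the first vowel.
So lafdom → laurfdom.

laurfdom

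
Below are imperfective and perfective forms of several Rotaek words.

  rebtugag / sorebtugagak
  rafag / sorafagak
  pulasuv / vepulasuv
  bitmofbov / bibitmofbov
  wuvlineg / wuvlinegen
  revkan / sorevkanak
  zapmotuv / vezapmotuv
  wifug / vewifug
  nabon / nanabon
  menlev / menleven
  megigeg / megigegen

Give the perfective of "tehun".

vetehun

"tehun" has last vowel 'u'. The stems whose last vowel is 'u' (pulasuv → vepulasuv, wifug → vewifug, zapmotuv → vezapmotuv) add the prefix ve-.
The other patterns: stems whose last vowel is 'o' repeat the first consonant+vowel as a prefix; stems whose last vowel is 'e' add -en; stems whose last vowel is 'a' add so- … -ak around the stem.
So tehun → vetehun.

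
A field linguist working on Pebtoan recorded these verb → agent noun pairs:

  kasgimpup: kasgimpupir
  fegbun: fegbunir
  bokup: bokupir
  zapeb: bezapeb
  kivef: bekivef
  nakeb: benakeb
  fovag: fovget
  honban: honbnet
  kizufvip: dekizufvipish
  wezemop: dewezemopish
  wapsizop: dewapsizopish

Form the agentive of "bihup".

"bihup" has last vowel 'u'. The stems whose last vowel is 'u' (kasgimpup → kasgimpupir, fegbun → fegbunir, bokup → bokupir) add -ir.
The other patterns: stems whose last vowel is 'e' add the prefix be-; stems whose last vowel is 'a' delete the last vowel and add -et; stems whose last vowel is 'i' or 'o' add de- … -ish around the stem.
So bihup → bihupir.

bihupir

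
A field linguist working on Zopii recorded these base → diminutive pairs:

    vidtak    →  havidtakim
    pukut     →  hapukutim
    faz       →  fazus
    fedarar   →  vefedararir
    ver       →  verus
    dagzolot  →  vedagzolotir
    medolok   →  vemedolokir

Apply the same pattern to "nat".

natus

pukut and dagzolot both end in -t yet inflect differently (hapukutim, vedagzolotir), so the final letter is not what conditions the rule; the number of vowels is.
"nat" has 1 vowel. The stems with 1 vowel (faz → fazus, ver → verus) add -us.
So nat → natus.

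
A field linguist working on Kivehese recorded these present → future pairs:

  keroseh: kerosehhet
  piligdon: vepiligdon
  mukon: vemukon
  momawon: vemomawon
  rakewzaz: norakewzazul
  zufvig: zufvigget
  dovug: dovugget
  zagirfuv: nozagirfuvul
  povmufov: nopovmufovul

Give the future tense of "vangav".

momawon and povmufov both have last vowel 'o' yet inflect differently (vemomawon, nopovmufovul), so the last vowel is not what conditions the rule; the final letter is.
"vangav" ends in -v. The stems ending in -v (povmufov → nopovmufovul, zagirfuv → nozagirfuvul) add no- … -ul around the stem.
The other patterns: stems ending in -g or -h double the final consonant and add -et; stems ending in -n add the prefix ve-.
So vangav → novangavul.

novangavul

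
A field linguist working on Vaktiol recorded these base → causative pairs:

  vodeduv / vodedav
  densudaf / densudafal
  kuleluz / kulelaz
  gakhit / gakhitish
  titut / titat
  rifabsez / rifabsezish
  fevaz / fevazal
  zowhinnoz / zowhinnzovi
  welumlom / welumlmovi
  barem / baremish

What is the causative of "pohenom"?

pohenmovi

fevaz and zowhinnoz both end in -z yet inflect differently (fevazal, zowhinnzovi), so the final letter is not what conditions the rule; the last vowel is.
"pohenom" has last vowel 'o'. The stems whose last vowel is 'o' (zowhinnoz → zowhinnzovi, welumlom → welumlmovi) delete the last vowel and add -ovi.
So pohenom → pohenmovi.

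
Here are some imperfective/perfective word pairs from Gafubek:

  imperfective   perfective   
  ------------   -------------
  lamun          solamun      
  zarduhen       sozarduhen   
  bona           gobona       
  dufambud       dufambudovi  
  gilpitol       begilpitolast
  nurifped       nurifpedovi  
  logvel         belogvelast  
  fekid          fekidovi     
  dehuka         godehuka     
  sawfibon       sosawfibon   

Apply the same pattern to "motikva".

gomotikva

sawfibon and gilpitol both have last vowel 'o' yet inflect differently (sosawfibon, begilpitolast), so the last vowel is not what conditions the rule; the final letter is.
"motikva" ends in -a. The stems ending in -a (bona → gobona, dehuka → godehuka) add the prefix go-.
So motikva → gomotikva.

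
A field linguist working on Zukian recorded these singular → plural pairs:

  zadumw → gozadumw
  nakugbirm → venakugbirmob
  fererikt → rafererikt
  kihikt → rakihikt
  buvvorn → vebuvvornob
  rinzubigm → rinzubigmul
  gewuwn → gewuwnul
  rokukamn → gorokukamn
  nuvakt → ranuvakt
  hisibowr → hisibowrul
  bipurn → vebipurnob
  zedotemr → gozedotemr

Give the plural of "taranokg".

rokukamn and buvvorn both end in -n yet inflect differently (gorokukamn, vebuvvornob), so the final letter is not what conditions the rule; the second-to-last letter is.
"taranokg" has second-to-last letter 'k'. The stems whose second-to-last letter is 'k' (nuvakt → ranuvakt, fererikt → rafererikt, kihikt → rakihikt) add the prefix ra-.
The other patterns: stems whose second-to-last letter is 'm' add the prefix go-; stems whose second-to-last letter is 'r' add ve- … -ob around the stem; stems whose second-to-last letter is 'g' or 'w' add -ul.
So taranokg → rataranokg.

rataranokg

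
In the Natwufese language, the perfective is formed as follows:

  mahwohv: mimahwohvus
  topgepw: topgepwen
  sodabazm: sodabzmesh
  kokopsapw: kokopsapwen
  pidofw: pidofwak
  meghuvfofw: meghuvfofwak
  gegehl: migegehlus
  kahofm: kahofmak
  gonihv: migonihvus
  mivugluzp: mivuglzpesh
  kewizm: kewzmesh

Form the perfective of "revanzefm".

kahofm and sodabazm both end in -m yet inflect differently (kahofmak, sodabzmesh), so the final letter is not what conditions the rule; the second-to-last letter is.
"revanzefm" has second-to-last letter 'f'. The stems whose second-to-last letter is 'f' (meghuvfofw → meghuvfofwak, kahofm → kahofmak, pidofw → pidofwak) add -ak.
So revanzefm → revanzefmak.

revanzefmak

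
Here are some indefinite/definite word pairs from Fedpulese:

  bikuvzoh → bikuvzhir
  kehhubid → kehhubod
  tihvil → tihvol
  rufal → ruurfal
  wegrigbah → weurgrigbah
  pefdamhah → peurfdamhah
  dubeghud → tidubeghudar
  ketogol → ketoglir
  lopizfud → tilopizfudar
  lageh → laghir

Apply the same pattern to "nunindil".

nunindol

"nunindil" has last vowel 'i'. The stems whose last vowel is 'i' (kehhubid → kehhubod, tihvil → tihvol) change the last vowel to 'o'.
The other patterns: stems whose last vowel is 'a' insert -ur- after the first vowel; stems whose last vowel is 'e' or 'o' delete the last vowel and add -ir; stems whose last vowel is 'u' add ti- … -ar around the stem.
So nunindil → nunindol.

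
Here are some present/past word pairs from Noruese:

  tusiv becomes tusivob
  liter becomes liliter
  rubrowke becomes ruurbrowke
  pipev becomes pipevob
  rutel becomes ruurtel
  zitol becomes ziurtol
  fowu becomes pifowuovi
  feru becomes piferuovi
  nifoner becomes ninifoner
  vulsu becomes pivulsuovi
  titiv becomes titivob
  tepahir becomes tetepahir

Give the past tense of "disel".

titiv and tepahir both have last vowel 'i' yet inflect differently (titivob, tetepahir), so the last vowel is not what conditions the rule; the final letter is.
"disel" ends in -l. The stems ending in -l (zitol → ziurtol, rutel → ruurtel) insert -ur- after the first vowel.
So disel → diursel.

diursel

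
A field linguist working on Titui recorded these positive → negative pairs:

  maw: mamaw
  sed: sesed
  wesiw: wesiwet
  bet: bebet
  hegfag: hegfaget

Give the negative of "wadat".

wadatet

wesiw and maw both end in -w yet inflect differently (wesiwet, mamaw), so the final letter is not what conditions the rule; the number of vowels is.
"wadat" has 2 vowels. The stems with 2 vowels (hegfag → hegfaget, wesiw → wesiwet) add -et.
So wadat → wadatet.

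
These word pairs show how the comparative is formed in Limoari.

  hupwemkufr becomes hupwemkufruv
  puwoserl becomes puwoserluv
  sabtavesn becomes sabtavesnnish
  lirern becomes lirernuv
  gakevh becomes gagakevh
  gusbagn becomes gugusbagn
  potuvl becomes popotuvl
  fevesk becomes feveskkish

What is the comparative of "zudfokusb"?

"zudfokusb" has second-to-last letter 's'. The stems whose second-to-last letter is 's' (fevesk → feveskkish, sabtavesn → sabtavesnnish) double the final consonant and add -ish.
So zudfokusb → zudfokusbbish.

zudfokusbbish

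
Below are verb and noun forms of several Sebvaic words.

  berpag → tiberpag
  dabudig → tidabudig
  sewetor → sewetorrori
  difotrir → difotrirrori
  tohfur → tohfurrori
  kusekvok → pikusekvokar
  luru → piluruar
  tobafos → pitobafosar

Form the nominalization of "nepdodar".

dabudig and difotrir both have last vowel 'i' yet inflect differently (tidabudig, difotrirrori), so the last vowel is not what conditions the rule; the final letter is.
"nepdodar" ends in -r. The stems ending in -r (sewetor → sewetorrori, difotrir → difotrirrori, tohfur → tohfurrori) double the final consonant and add -ori.
So nepdodar → nepdodarrori.

nepdodarrori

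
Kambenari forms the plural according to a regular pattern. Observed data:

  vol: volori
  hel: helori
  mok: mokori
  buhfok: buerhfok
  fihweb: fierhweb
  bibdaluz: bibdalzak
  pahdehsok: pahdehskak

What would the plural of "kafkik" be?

kaerfkik

mok and buhfok both end in -k yet inflect differently (mokori, buerhfok), so the final letter is not what conditions the rule; the number of vowels is.
"kafkik" has 2 vowels. The stems with 2 vowels (buhfok → buerhfok, fihweb → fierhweb) insert -er- after the first vowel.
The other patterns: stems with 1 vowel add -ori; stems with 3 vowels delete the last vowel and add -ak.
So kafkik → kaerfkik.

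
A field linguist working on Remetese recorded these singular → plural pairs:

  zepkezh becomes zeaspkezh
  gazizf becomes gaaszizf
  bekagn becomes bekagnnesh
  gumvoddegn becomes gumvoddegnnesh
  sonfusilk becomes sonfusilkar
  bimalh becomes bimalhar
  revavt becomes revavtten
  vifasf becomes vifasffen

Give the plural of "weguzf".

weasguzf

zepkezh and bimalh both end in -h yet inflect differently (zeaspkezh, bimalhar), so the final letter is not what conditions the rule; the second-to-last letter is.
"weguzf" has second-to-last letter 'z'. The stems whose second-to-last letter is 'z' (zepkezh → zeaspkezh, gazizf → gaaszizf) insert -as- after the first vowel.
The other patterns: stems whose second-to-last letter is 'g' double the final consonant and add -esh; stems whose second-to-last letter is 'l' add -ar; stems whose second-to-last letter is 's' or 'v' double the final consonant and add -en.
So weguzf → weasguzf.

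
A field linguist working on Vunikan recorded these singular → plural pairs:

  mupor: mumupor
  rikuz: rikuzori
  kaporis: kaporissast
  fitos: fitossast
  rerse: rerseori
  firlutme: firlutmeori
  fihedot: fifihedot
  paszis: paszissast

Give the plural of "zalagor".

"zalagor" ends in -r. The one such stem in the data (mupor → mumupor) repeats the first consonant+vowel as a prefix (as does fihedot), so the same rule applies.
The other patterns: stems ending in -s double the final consonant and add -ast; stems ending in -e or -z add -ori.
So zalagor → zazalagor.

zazalagor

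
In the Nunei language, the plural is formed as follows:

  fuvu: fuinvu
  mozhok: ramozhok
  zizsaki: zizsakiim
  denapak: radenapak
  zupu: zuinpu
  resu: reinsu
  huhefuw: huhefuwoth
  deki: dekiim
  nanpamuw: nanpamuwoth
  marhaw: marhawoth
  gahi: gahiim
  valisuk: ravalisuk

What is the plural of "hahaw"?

huhefuw and zupu both have last vowel 'u' yet inflect differently (huhefuwoth, zuinpu), so the last vowel is not what conditions the rule; the final letter is.
"hahaw" ends in -w. The stems ending in -w (huhefuw → huhefuwoth, marhaw → marhawoth, nanpamuw → nanpamuwoth) add -oth.
So hahaw → hahawoth.

hahawoth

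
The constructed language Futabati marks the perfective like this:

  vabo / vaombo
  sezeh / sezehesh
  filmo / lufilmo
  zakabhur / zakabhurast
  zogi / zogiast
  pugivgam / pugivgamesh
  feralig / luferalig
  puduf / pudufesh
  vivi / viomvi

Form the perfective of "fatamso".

lufatamso

"fatamso" begins with f-. The stems beginning with f- (filmo → lufilmo, feralig → luferalig) add the prefix lu-.
So fatamso → lufatamso.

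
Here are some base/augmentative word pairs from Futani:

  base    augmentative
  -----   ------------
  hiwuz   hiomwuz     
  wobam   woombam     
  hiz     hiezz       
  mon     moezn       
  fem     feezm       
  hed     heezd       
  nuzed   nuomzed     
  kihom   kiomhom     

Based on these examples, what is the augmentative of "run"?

hiz and hiwuz both end in -z yet inflect differently (hiezz, hiomwuz), so the final letter is not what conditions the rule; the number of vowels is.
"run" has 1 vowel. The stems with 1 vowel (fem → feezm, hiz → hiezz, mon → moezn) insert -ez- after the first vowel.
So run → ruezn.

ruezn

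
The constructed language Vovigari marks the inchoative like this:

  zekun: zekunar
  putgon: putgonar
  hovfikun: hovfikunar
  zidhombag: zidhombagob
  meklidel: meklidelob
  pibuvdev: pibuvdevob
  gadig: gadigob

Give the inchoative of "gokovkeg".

zekun and zidhombag both begin with z- yet inflect differently (zekunar, zidhombagob), so the first letter is not what conditions the rule; the final letter is.
"gokovkeg" ends in -g. The stems ending in -g (zidhombag → zidhombagob, gadig → gadigob) add -ob.
The other pattern: stems ending in -n add -ar.
So gokovkeg → gokovkegob.

gokovkegob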